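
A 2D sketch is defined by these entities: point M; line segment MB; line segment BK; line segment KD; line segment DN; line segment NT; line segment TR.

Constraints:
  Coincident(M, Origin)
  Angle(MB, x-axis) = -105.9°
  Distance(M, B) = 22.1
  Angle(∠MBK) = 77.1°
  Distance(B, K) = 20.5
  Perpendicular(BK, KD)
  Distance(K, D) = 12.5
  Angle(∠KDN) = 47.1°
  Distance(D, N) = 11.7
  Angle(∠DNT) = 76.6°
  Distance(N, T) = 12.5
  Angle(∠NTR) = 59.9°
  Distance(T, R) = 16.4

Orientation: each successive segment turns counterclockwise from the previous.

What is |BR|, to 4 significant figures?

27.22

∠DNT = 76.6° gives NT at -36.70° from the x-axis; with |NT| = 12.5, T = (16.12, -24.82). ∠NTR = 59.9° gives TR at 83.40° from the x-axis; with |TR| = 16.4, R = (18.00, -8.528). Then |BR| = |R − B| = 27.22.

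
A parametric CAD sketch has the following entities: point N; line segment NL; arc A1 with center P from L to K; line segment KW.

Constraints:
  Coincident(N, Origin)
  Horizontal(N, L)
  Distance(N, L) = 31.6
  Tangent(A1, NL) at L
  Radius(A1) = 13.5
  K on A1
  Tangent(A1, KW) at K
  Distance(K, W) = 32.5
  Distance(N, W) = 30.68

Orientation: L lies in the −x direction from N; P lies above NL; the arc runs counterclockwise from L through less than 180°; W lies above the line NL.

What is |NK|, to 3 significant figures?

21.6

Checks: |PK| = 13.50 ✓; ∠(PK, KW) = 90.00° ✓; |KW| = 32.50 ✓; |NW| = 30.68 ✓.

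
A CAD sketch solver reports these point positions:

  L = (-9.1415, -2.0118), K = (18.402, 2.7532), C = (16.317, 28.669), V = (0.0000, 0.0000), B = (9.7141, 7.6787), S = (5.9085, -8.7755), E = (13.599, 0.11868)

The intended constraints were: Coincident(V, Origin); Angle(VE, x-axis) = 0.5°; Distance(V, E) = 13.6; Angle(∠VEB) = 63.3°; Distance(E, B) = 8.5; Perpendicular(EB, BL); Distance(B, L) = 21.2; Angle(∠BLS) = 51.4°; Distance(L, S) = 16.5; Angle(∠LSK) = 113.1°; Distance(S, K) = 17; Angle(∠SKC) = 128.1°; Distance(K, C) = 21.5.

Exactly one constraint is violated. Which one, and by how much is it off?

Distance(K, C) = 21.5 — off by 4.50.

V = (0.00, 0.00) ✓; VE at 0.5000° ✓; |VE| = 13.60 ✓; ∠VEB = 63.30° ✓; |EB| = 8.500 ✓; ∠(EB, BL) = 90.00° ✓; |BL| = 21.20 ✓; ∠BLS = 51.40° ✓; |LS| = 16.50 ✓; ∠LSK = 113.1° ✓; |SK| = 17.00 ✓; ∠SKC = 128.1° ✓; |KC| = 26.00 ✗.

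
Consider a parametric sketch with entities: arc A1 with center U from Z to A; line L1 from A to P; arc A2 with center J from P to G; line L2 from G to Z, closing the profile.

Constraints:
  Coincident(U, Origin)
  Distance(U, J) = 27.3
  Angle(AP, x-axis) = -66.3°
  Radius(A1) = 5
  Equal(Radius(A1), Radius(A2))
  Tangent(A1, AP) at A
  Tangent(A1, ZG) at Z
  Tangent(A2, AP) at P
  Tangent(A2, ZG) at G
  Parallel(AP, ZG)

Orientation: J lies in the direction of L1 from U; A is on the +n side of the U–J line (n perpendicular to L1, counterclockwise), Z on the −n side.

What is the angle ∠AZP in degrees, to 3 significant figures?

69.9°

The slot axis is L1's direction at -66.3°, so u = (cos -66.3°, sin -66.3°) = (0.402, -0.916) and n = (−sin -66.3°, cos -66.3°) = (0.916, 0.402). U is at the origin and J lies 27.3 along u from U, so J = 27.3·u = (11.0, -25.0). Tangency of A1 to both parallel lines with radius 5.0 puts A and Z at U ± 5.0·n: A = (4.58, 2.01), Z = (-4.58, -2.01). Equal radii place P and G the same way about J: P = J + 5.0·n = (15.6, -23.0), G = J − 5.0·n = (6.39, -27.0). Then cos ∠AZP = ZA·ZP / (|ZA||ZP|), giving 69.9°.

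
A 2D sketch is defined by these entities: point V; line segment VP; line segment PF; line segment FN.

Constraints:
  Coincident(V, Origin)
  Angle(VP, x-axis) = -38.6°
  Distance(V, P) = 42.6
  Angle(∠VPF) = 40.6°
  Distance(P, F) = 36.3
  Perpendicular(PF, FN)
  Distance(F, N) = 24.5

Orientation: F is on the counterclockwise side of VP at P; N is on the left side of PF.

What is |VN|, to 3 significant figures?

5.10

V is at the origin; VP runs at -38.6° with length 42.6, so P = 42.6·(cos -38.6°, sin -38.6°) = (33.3, -26.6). ∠VPF = 40.6°, so PF runs at -38.6° + (180° − 40.6°) = 101° from the x-axis; with |PF| = 36.3, F = P + 36.3·(cos 101°, sin 101°) = (26.5, 9.08). PF is perpendicular to FN; with |FN| = 24.5 on the left of PF, N = F + 24.5·(-0.982, -0.187) = (2.42, 4.49). Then |VN| = |N − V| = 5.10.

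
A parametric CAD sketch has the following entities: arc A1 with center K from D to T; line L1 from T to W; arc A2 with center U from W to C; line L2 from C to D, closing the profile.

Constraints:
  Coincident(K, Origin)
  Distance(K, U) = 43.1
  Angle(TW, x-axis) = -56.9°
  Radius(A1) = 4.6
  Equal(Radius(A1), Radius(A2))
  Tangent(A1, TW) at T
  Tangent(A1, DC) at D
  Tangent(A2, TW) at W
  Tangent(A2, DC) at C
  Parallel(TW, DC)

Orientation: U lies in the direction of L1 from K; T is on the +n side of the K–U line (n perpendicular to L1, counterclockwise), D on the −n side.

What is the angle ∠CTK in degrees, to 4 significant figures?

77.95°

The slot axis is L1's direction at -56.9°, so u = (cos -56.9°, sin -56.9°) = (0.5461, -0.8377) and n = (−sin -56.9°, cos -56.9°) = (0.8377, 0.5461). K is at the origin and U lies 43.1 along u from K, so U = 43.1·u = (23.54, -36.11). Tangency of A1 to both parallel lines with radius 4.6 puts T and D at K ± 4.6·n: T = (3.854, 2.512), D = (-3.854, -2.512). Equal radii place W and C the same way about U: W = U + 4.6·n = (27.39, -33.59), C = U − 4.6·n = (19.68, -38.62). Then cos ∠CTK = TC·TK / (|TC||TK|), giving 77.95°.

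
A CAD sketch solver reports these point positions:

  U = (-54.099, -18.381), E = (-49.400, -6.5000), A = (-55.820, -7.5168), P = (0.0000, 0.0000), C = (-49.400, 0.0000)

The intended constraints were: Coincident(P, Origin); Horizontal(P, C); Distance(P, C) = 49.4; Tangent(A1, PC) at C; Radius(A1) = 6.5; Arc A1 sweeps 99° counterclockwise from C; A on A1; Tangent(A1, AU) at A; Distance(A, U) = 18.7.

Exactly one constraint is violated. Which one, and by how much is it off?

Distance(A, U) = 18.7 — off by 7.70.

P = (0.00, 0.00) ✓; P.y = 0.00, C.y = 0.00 ✓; |PC| = 49.40 ✓; ∠(EC, CP) = 90.00° ✓; |EC| = 6.500 ✓; bearing(E→A) − bearing(E→C) = 99.00° ✓; |EA| = 6.500 ✓; ∠(EA, AU) = 90.00° ✓; |AU| = 11.00 ✗.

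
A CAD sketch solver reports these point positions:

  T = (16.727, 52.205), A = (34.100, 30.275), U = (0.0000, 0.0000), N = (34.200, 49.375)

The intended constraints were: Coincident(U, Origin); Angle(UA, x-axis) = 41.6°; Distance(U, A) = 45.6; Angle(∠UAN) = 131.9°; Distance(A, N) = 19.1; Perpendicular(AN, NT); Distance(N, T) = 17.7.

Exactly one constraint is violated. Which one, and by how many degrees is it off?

Perpendicular(AN, NT) — off by 8.90°.

U = (0.00, 0.00) ✓; UA at 41.60° ✓; |UA| = 45.60 ✓; ∠UAN = 131.9° ✓; |AN| = 19.10 ✓; ∠(AN, NT) = 81.10° ✗; |NT| = 17.70 ✓.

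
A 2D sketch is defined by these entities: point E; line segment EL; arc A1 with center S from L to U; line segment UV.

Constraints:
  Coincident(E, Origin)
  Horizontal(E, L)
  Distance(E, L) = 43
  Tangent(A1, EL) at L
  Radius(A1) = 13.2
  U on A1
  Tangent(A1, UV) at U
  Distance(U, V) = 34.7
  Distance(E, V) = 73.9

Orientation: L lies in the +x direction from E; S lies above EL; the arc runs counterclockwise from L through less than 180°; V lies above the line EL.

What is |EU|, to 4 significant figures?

57.72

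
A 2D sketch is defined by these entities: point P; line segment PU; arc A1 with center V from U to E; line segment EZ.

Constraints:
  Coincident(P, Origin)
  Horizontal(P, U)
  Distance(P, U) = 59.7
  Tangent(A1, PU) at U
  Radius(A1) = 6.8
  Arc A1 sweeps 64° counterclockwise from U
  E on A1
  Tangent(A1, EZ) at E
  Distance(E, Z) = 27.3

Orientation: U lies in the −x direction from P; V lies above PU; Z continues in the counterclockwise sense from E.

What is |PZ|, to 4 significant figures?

50.36

P is at the origin; P and U share the same y with |PU| = 59.7 and U on the −x side, so U = (-59.70, 0.000). Since A1 is tangent to PU there, VU ⟂ PU, so V = U + (0, 6.8) = (-59.70, 6.800). On A1, U sits at bearing -90° from V; a 64° counterclockwise sweep puts E at bearing -26°, so E = V + 6.8·(cos -26°, sin -26°) = (-53.59, 3.819). Tangency of A1 to EZ means the radius VE is perpendicular to EZ, so EZ runs along (−sin -26°, cos -26°); with |EZ| = 27.3, Z = (-41.62, 28.36). Then |PZ| = |Z − P| = 50.36.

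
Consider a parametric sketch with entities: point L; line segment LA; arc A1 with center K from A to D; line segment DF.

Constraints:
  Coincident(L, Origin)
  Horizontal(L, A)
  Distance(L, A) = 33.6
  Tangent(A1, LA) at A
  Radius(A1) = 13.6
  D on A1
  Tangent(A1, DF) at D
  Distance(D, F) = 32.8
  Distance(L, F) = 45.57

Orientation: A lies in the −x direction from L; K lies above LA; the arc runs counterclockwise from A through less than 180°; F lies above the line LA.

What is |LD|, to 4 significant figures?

23.07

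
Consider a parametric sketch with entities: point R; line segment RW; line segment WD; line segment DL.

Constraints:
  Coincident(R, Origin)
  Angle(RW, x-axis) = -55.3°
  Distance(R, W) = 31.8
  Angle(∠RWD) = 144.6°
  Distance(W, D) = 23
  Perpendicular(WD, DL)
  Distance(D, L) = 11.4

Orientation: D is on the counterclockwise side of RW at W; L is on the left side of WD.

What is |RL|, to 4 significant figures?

49.42

R is at the origin; RW runs at -55.3° with length 31.8, so W = 31.8·(cos -55.3°, sin -55.3°) = (18.10, -26.14). ∠RWD = 144.6°, so WD runs at -55.3° + (180° − 144.6°) = -19.90° from the x-axis; with |WD| = 23.0, D = W + 23.0·(cos -19.90°, sin -19.90°) = (39.73, -33.97). WD is perpendicular to DL; with |DL| = 11.4 on the left of WD, L = D + 11.4·(0.3404, 0.9403) = (43.61, -23.25). Then |RL| = |L − R| = 49.42.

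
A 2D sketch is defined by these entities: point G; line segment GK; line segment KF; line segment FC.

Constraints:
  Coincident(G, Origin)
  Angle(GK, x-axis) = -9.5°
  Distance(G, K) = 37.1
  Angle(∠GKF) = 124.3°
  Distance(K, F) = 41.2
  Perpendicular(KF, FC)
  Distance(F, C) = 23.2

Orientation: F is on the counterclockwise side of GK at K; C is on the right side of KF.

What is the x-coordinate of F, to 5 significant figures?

65.107

G is at the origin; GK runs at -9.5° with length 37.1, so K = 37.1·(cos -9.5°, sin -9.5°) = (36.591, -6.1233). ∠GKF = 124.3°, so KF runs at -9.5° + (180° − 124.3°) = 46.200° from the x-axis; with |KF| = 41.2, F = K + 41.2·(cos 46.200°, sin 46.200°) = (65.107, 23.613). So F.x = 65.107.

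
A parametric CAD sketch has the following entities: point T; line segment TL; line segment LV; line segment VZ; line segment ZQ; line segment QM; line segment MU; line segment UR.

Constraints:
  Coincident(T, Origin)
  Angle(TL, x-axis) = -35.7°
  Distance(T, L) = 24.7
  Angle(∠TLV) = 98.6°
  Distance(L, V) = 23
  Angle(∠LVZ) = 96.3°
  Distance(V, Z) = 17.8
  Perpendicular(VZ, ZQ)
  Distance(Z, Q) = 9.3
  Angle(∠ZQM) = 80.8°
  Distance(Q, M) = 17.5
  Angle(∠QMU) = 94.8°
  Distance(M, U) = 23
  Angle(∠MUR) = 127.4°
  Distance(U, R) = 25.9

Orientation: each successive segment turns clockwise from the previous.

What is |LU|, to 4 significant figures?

39.58

T is at the origin; TL runs at -35.7° with length 24.7, so L = (20.06, -14.41). ∠TLV = 98.6° gives LV at -117.1° from the x-axis; with |LV| = 23.0, V = (9.581, -34.89). ∠LVZ = 96.3° gives VZ at 159.2° from the x-axis; with |VZ| = 17.8, Z = (-7.059, -28.57). The perpendicularity gives ZQ at right angles to VZ, so ZQ runs at 69.20°; with |ZQ| = 9.3, Q = (-3.756, -19.87). ∠ZQM = 80.8° gives QM at -30.00° from the x-axis; with |QM| = 17.5, M = (11.40, -28.62). ∠QMU = 94.8° gives MU at -115.2° from the x-axis; with |MU| = 23.0, U = (1.606, -49.43). Then |LU| = |U − L| = 39.58.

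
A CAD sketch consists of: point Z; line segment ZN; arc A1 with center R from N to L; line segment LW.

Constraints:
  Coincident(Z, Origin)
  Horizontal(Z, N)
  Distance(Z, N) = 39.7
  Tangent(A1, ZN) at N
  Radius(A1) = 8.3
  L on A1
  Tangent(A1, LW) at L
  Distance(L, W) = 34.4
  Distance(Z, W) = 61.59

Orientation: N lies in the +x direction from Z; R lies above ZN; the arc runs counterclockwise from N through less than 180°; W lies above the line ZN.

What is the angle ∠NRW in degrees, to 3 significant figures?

174°

Checks: |RL| = 8.300 ✓; ∠(RL, LW) = 90.00° ✓; |LW| = 34.40 ✓; |ZW| = 61.59 ✓.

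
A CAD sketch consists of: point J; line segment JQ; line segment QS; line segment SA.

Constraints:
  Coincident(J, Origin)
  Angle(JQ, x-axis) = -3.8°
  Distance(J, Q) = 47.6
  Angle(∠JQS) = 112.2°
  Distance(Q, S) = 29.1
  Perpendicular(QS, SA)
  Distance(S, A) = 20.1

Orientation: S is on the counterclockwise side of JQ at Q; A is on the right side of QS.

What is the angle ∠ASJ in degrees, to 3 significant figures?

133°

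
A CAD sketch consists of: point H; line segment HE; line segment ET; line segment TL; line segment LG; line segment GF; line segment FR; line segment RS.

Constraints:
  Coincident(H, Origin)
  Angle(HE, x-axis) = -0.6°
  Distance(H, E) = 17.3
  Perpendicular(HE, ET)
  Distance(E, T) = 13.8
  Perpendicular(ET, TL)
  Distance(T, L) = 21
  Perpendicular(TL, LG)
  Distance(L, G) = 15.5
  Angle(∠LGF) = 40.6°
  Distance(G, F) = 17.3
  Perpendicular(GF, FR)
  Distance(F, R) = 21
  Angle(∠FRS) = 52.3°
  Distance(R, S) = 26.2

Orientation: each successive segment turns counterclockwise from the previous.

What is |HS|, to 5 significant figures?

9.7700

H is at the origin; HE runs at -0.6° with length 17.3, so E = (17.299, -0.18116). HE is perpendicular to ET, so ET runs at 89.400°; with |ET| = 13.8, T = (17.444, 13.618). ET ⟂ TL, so TL runs at 179.40°; with |TL| = 21.0, L = (-3.5553, 13.838). TL ⟂ LG, so LG runs at -90.600°; with |LG| = 15.5, G = (-3.7176, -1.6612). ∠LGF = 40.6° gives GF at 48.800° from the x-axis; with |GF| = 17.3, F = (7.6777, 11.356). GF is perpendicular to FR, so FR runs at 138.80°; with |FR| = 21.0, R = (-8.1230, 25.188). ∠FRS = 52.3° gives RS at -93.500° from the x-axis; with |RS| = 26.2, S = (-9.7225, -0.96304). Then |HS| = |S − H| = 9.7700.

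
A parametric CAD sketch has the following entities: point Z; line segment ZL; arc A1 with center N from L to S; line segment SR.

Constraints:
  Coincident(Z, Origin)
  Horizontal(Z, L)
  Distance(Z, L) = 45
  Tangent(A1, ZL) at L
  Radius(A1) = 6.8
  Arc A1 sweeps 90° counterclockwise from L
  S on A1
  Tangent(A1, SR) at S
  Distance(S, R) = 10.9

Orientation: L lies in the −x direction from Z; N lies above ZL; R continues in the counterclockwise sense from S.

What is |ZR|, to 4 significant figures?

42.10

Z is at the origin; ZL is horizontal with |ZL| = 45.0 and L on the −x side, so L = (-45.00, 0.000). The tangent condition forces NL to be normal to ZL, so N = L + (0, 6.8) = (-45.00, 6.800). On A1, L sits at bearing -90° from N; a 90° counterclockwise sweep puts S at bearing 0°, so S = N + 6.8·(cos 0°, sin 0°) = (-38.20, 6.800). A1 meets SR tangentially, so NS is at right angles to SR, so SR runs along (−sin 0°, cos 0°); with |SR| = 10.9, R = (-38.20, 17.70). Then |ZR| = |R − Z| = 42.10.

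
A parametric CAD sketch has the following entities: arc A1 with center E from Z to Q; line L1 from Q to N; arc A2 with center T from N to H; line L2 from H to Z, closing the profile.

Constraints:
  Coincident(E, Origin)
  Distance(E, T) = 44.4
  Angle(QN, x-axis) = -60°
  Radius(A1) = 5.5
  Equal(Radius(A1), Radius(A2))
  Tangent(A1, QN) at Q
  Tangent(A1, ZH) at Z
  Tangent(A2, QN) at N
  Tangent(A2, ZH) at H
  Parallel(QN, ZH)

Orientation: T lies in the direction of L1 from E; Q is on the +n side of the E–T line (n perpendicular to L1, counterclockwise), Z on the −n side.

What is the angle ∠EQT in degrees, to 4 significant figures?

82.94°

The slot axis is L1's direction at -60.0°, so u = (cos -60.0°, sin -60.0°) = (0.5000, -0.8660) and n = (−sin -60.0°, cos -60.0°) = (0.8660, 0.5000). E is at the origin and T lies 44.4 along u from E, so T = 44.4·u = (22.20, -38.45). Tangency of A1 to both parallel lines with radius 5.5 puts Q and Z at E ± 5.5·n: Q = (4.763, 2.750), Z = (-4.763, -2.750). Then cos ∠EQT = QE·QT / (|QE||QT|), giving 82.94°.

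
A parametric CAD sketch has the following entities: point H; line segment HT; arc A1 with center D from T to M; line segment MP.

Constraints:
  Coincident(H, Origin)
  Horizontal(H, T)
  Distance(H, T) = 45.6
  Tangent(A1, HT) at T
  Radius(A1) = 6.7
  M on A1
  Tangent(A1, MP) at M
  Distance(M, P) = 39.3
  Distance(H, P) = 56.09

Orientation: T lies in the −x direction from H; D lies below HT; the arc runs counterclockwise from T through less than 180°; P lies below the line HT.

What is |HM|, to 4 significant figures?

52.48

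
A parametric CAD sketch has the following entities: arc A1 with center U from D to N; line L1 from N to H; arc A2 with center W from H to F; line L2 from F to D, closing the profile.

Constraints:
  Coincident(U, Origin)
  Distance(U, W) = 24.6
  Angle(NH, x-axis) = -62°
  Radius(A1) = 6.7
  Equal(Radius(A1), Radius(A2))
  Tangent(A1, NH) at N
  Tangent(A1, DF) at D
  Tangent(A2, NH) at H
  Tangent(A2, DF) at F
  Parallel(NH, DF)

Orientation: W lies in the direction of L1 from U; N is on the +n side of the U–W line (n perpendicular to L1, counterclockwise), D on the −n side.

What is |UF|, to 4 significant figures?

25.50

The slot axis is L1's direction at -62.0°, so u = (cos -62.0°, sin -62.0°) = (0.4695, -0.8829) and n = (−sin -62.0°, cos -62.0°) = (0.8829, 0.4695). U is at the origin and W lies 24.6 along u from U, so W = 24.6·u = (11.55, -21.72). Tangency of A1 to both parallel lines with radius 6.7 puts N and D at U ± 6.7·n: N = (5.916, 3.145), D = (-5.916, -3.145). Equal radii place H and F the same way about W: H = W + 6.7·n = (17.46, -18.58), F = W − 6.7·n = (5.633, -24.87). Then |UF| = |F − U| = 25.50.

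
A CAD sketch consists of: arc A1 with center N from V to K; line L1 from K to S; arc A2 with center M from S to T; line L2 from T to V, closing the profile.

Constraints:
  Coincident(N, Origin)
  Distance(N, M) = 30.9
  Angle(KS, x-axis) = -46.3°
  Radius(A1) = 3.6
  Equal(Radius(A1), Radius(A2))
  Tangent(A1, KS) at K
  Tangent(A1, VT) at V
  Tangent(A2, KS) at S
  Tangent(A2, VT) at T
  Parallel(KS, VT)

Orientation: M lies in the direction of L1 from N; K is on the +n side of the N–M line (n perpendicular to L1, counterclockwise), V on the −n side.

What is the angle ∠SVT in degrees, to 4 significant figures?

13.12°

Tangency of A1 to both parallel lines with radius 3.6 puts K and V at N ± 3.6·n: K = (2.603, 2.487), V = (-2.603, -2.487). Equal radii place S and T the same way about M: S = M + 3.6·n = (23.95, -19.85), T = M − 3.6·n = (18.75, -24.83). Then cos ∠SVT = VS·VT / (|VS||VT|), giving 13.12°.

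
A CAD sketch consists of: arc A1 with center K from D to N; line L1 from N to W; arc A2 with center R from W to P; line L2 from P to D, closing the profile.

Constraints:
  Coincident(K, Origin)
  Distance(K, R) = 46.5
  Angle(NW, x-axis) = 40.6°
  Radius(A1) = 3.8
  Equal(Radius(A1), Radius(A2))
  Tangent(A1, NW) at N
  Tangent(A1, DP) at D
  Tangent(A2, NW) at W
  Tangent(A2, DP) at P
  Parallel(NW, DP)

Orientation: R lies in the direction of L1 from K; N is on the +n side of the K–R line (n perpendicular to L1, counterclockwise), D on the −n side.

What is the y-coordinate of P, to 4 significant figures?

27.38

Tangency of A1 to both parallel lines with radius 3.8 puts N and D at K ± 3.8·n: N = (-2.473, 2.885), D = (2.473, -2.885). Equal radii place W and P the same way about R: W = R + 3.8·n = (32.83, 33.15), P = R − 3.8·n = (37.78, 27.38). So P.y = 27.38.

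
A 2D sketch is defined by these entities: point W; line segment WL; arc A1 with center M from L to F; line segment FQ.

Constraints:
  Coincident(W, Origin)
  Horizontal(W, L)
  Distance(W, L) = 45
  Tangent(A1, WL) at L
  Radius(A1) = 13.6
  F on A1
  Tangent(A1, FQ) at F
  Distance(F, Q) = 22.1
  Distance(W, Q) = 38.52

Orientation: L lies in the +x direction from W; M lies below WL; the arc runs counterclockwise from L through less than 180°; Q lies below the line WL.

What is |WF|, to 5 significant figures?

33.444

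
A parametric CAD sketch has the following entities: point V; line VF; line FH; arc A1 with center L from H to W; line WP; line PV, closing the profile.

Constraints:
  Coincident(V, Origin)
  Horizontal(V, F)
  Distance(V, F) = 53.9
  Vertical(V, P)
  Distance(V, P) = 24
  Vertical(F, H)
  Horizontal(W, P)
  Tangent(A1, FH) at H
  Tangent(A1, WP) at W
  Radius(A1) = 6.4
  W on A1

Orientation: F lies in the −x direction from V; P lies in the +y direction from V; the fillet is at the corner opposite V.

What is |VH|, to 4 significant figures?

56.70

The virtual corner opposite V is at (-53.90, 24.00). Since A1 is tangent to FH there, LH ⟂ FH and since A1 is tangent to WP there, LW ⟂ WP, with radius 6.4, so the center L sits 6.4 in from both sides at L = (-47.50, 17.60). That places the tangent points at H = (-53.90, 17.60) on FH and W = (-47.50, 24.00) on WP. Then |VH| = |H − V| = 56.70.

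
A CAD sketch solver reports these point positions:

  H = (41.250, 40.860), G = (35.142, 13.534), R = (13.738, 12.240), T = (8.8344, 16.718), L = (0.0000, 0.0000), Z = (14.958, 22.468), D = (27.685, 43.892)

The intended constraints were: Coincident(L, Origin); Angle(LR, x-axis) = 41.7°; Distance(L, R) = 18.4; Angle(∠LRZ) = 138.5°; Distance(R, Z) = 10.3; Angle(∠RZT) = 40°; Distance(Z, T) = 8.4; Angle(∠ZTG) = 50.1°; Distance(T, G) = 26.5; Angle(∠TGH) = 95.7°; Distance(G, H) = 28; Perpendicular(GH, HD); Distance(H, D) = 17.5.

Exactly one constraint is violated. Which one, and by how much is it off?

Distance(H, D) = 17.5 — off by 3.60.

L = (0.00, 0.00) ✓; LR at 41.70° ✓; |LR| = 18.40 ✓; ∠LRZ = 138.5° ✓; |RZ| = 10.30 ✓; ∠RZT = 40.00° ✓; |ZT| = 8.400 ✓; ∠ZTG = 50.10° ✓; |TG| = 26.50 ✓; ∠TGH = 95.70° ✓; |GH| = 28.00 ✓; ∠(GH, HD) = 90.00° ✓; |HD| = 13.90 ✗.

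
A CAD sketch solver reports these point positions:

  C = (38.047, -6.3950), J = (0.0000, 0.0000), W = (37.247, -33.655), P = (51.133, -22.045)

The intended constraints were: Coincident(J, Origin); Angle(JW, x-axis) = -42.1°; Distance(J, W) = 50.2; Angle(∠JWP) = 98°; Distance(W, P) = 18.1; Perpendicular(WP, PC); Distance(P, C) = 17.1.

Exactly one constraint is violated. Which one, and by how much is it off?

Distance(P, C) = 17.1 — off by 3.30.

J = (0.00, 0.00) ✓; JW at -42.10° ✓; |JW| = 50.20 ✓; ∠JWP = 98.00° ✓; |WP| = 18.10 ✓; ∠(WP, PC) = 90.00° ✓; |PC| = 20.40 ✗.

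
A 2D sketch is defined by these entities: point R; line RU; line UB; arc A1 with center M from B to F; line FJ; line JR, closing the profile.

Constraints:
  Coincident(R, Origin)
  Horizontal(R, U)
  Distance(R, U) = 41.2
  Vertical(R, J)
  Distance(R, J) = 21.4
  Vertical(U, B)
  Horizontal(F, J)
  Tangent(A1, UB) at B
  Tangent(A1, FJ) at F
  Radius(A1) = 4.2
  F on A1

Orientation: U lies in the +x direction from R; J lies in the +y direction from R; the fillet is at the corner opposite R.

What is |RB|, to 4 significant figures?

44.65

R is at the origin; R and U share the same y with |RU| = 41.2 and U on the +x side, so U = (41.20, 0.000). R and J share the same x with |RJ| = 21.4 and J on the +y side, so J = (0.000, 21.40). The virtual corner opposite R is at (41.20, 21.40). Since A1 is tangent to UB there, MB ⟂ UB and the tangent condition forces MF to be normal to FJ, with radius 4.2, so the center M sits 4.2 in from both sides at M = (37.00, 17.20). That places the tangent points at B = (41.20, 17.20) on UB and F = (37.00, 21.40) on FJ. Then |RB| = |B − R| = 44.65.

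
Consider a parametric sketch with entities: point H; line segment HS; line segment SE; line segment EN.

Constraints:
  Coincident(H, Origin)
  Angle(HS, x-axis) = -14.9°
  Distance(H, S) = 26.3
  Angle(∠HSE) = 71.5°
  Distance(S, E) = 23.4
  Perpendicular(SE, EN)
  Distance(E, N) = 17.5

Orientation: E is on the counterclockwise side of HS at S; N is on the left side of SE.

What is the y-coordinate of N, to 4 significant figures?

15.49

H is at the origin; HS runs at -14.9° with length 26.3, so S = 26.3·(cos -14.9°, sin -14.9°) = (25.42, -6.763). ∠HSE = 71.5°, so SE runs at -14.9° + (180° − 71.5°) = 93.60° from the x-axis; with |SE| = 23.4, E = S + 23.4·(cos 93.60°, sin 93.60°) = (23.95, 16.59). The perpendicularity gives EN at right angles to SE; with |EN| = 17.5 on the left of SE, N = E + 17.5·(-0.9980, -0.06279) = (6.481, 15.49). So N.y = 15.49.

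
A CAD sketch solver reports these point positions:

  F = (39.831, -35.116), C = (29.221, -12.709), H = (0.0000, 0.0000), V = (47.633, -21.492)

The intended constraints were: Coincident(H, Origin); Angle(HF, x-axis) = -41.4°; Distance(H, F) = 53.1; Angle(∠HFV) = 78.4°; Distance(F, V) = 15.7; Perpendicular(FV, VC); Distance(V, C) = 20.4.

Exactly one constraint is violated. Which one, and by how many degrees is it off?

Perpendicular(FV, VC) — off by 4.30°.

H = (0.00, 0.00) ✓; HF at -41.40° ✓; |HF| = 53.10 ✓; ∠HFV = 78.40° ✓; |FV| = 15.70 ✓; ∠(FV, VC) = 94.30° ✗; |VC| = 20.40 ✓.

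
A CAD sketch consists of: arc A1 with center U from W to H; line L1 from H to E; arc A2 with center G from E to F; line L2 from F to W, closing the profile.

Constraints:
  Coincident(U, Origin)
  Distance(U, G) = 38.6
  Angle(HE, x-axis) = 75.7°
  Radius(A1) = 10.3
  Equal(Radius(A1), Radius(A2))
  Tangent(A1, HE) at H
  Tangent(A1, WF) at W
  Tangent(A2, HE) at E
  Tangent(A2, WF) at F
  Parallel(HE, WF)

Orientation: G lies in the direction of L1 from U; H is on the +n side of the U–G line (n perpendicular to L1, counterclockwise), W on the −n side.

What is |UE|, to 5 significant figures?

39.951

The slot axis is L1's direction at 75.7°, so u = (cos 75.7°, sin 75.7°) = (0.24700, 0.96902) and n = (−sin 75.7°, cos 75.7°) = (-0.96902, 0.24700). U is at the origin and G lies 38.6 along u from U, so G = 38.6·u = (9.5342, 37.404). Tangency of A1 to both parallel lines with radius 10.3 puts H and W at U ± 10.3·n: H = (-9.9809, 2.5441), W = (9.9809, -2.5441). Equal radii place E and F the same way about G: E = G + 10.3·n = (-0.44670, 39.948), F = G − 10.3·n = (19.515, 34.860). Then |UE| = |E − U| = 39.951.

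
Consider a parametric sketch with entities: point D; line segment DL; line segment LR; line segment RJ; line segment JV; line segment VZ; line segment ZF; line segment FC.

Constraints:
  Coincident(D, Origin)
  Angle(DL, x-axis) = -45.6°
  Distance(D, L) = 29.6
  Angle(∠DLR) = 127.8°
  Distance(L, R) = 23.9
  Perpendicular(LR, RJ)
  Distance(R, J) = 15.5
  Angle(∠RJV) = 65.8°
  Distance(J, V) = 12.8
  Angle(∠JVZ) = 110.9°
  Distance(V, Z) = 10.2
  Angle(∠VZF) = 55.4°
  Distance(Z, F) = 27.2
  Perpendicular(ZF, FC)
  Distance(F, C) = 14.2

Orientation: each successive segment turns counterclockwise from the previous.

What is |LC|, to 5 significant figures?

37.894

∠VZF = 55.4° gives ZF at 44.500° from the x-axis; with |ZF| = 27.2, F = (52.830, -0.54165). The perpendicularity gives FC at right angles to ZF, so FC runs at 134.50°; with |FC| = 14.2, C = (42.877, 9.5865). Then |LC| = |C − L| = 37.894.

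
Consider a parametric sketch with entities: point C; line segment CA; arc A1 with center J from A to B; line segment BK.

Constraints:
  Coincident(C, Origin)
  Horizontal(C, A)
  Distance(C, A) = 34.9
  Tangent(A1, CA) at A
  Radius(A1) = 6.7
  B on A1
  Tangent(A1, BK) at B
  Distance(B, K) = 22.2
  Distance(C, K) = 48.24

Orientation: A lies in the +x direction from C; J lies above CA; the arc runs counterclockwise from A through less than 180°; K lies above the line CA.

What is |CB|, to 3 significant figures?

42.2

C is at the origin; C and A share the same y with |CA| = 34.9 and A on the +x side, so A = (34.9, 0.00). The tangent condition forces JA to be normal to CA, so J = A + (0, 6.7) = (34.9, 6.70). Since JB ⟂ BK (tangency), |JK| = √(6.7² + 22.2²) = 23.2 regardless of where B sits on A1. So K lies on both circle(C, 48.24) and circle(J, 23.2); the above-CA intersection is K = (38.0, 29.7). B is the foot of the tangent from K: B = (41.5, 7.75).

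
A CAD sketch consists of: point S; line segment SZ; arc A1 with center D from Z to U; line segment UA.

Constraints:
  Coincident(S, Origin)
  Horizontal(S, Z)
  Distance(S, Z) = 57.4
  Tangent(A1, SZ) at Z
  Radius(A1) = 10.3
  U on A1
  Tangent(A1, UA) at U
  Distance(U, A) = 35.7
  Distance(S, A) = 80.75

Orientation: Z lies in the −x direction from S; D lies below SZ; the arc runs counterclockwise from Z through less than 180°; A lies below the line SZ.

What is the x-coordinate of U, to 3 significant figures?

-67.7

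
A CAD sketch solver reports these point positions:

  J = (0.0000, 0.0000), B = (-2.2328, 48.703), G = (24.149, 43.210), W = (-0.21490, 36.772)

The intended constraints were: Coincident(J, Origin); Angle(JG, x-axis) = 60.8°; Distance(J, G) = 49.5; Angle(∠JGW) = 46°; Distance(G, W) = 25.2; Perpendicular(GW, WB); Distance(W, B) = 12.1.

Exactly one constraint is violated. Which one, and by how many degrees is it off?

Perpendicular(GW, WB) — off by 5.20°.

J = (0.00, 0.00) ✓; JG at 60.80° ✓; |JG| = 49.50 ✓; ∠JGW = 46.00° ✓; |GW| = 25.20 ✓; ∠(GW, WB) = 95.20° ✗; |WB| = 12.10 ✓.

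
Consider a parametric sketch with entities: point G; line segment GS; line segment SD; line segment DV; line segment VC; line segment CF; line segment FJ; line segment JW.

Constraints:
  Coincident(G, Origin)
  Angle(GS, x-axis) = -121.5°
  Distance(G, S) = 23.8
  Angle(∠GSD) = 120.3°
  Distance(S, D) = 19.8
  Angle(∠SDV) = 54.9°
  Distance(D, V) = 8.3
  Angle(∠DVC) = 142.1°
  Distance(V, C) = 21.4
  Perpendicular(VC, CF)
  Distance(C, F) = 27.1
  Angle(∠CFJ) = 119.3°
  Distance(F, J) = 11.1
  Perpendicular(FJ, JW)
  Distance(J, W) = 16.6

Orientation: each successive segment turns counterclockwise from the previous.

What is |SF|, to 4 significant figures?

18.55

G is at the origin; GS runs at -121.5° with length 23.8, so S = (-12.44, -20.29). ∠GSD = 120.3° gives SD at -61.80° from the x-axis; with |SD| = 19.8, D = (-3.079, -37.74). ∠SDV = 54.9° gives DV at 63.30° from the x-axis; with |DV| = 8.3, V = (0.6504, -30.33). ∠DVC = 142.1° gives VC at 101.2° from the x-axis; with |VC| = 21.4, C = (-3.506, -9.335). The perpendicularity gives CF at right angles to VC, so CF runs at -168.8°; with |CF| = 27.1, F = (-30.09, -14.60). Then |SF| = |F − S| = 18.55.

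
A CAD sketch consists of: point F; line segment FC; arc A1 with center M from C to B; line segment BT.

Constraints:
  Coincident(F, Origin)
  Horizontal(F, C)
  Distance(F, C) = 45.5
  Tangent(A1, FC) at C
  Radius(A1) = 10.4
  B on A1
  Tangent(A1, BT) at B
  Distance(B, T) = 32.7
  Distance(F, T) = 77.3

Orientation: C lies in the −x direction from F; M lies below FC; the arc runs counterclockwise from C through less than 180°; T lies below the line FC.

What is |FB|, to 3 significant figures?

55.3

F is at the origin; F and C share the same y with |FC| = 45.5 and C on the −x side, so C = (-45.5, 0.00). Since A1 is tangent to FC there, MC ⟂ FC, so M = C + (0, -10.4) = (-45.5, -10.4). Since MB ⟂ BT (tangency), |MT| = √(10.4² + 32.7²) = 34.3 regardless of where B sits on A1. So T lies on both circle(F, 77.3) and circle(M, 34.3); the below-FC intersection is T = (-68.5, -35.9). B is the foot of the tangent from T: B = (-55.0, -6.11).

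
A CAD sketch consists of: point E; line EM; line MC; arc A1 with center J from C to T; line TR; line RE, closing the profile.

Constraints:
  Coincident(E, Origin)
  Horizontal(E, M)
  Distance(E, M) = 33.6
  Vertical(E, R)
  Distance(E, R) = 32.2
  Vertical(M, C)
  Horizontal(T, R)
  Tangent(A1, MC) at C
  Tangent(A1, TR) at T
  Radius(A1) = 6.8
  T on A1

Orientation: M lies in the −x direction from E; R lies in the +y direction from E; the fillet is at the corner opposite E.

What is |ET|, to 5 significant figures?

41.894

E is at the origin; EM is horizontal with |EM| = 33.6 and M on the −x side, so M = (-33.600, 0.0000). E and R share the same x with |ER| = 32.2 and R on the +y side, so R = (0.0000, 32.200). The virtual corner opposite E is at (-33.600, 32.200). Since A1 is tangent to MC there, JC ⟂ MC and A1 meets TR tangentially, so JT is at right angles to TR, with radius 6.8, so the center J sits 6.8 in from both sides at J = (-26.800, 25.400). That places the tangent points at C = (-33.600, 25.400) on MC and T = (-26.800, 32.200) on TR. Then |ET| = |T − E| = 41.894.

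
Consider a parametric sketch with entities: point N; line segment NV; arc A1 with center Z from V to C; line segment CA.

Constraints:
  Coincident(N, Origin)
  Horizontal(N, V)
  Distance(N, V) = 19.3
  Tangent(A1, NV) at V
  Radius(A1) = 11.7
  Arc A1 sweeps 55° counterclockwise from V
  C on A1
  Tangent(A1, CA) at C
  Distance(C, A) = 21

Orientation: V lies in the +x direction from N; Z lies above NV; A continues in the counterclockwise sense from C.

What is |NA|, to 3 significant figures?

46.6

N is at the origin; NV is horizontal with |NV| = 19.3 and V on the +x side, so V = (19.3, 0.00). Tangency of A1 to NV means the radius ZV is perpendicular to NV, so Z = V + (0, 11.7) = (19.3, 11.7). On A1, V sits at bearing -90° from Z; a 55° counterclockwise sweep puts C at bearing -35°, so C = Z + 11.7·(cos -35°, sin -35°) = (28.9, 4.99). A1 meets CA tangentially, so ZC is at right angles to CA, so CA runs along (−sin -35°, cos -35°); with |CA| = 21.0, A = (40.9, 22.2). Then |NA| = |A − N| = 46.6.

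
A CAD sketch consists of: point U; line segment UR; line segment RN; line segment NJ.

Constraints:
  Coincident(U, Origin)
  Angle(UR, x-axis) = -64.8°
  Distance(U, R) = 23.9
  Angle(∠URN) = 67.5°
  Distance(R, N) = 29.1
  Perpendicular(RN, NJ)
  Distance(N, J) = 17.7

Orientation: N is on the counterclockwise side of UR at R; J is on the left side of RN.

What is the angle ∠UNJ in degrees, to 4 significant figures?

42.10°

U is at the origin; UR runs at -64.8° with length 23.9, so R = 23.9·(cos -64.8°, sin -64.8°) = (10.18, -21.63). ∠URN = 67.5°, so RN runs at -64.8° + (180° − 67.5°) = 47.70° from the x-axis; with |RN| = 29.1, N = R + 29.1·(cos 47.70°, sin 47.70°) = (29.76, -0.1021). RN is perpendicular to NJ; with |NJ| = 17.7 on the left of RN, J = N + 17.7·(-0.7396, 0.6730) = (16.67, 11.81). Then cos ∠UNJ = NU·NJ / (|NU||NJ|), giving 42.10°.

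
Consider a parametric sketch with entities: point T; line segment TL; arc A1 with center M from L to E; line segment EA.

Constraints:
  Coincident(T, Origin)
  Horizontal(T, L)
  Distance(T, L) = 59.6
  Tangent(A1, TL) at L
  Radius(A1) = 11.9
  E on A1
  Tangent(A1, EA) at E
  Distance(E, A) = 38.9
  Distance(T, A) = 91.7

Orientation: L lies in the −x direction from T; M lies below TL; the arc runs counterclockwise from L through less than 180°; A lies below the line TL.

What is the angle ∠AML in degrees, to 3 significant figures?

153°

T is at the origin; TL is horizontal with |TL| = 59.6 and L on the −x side, so L = (-59.6, 0.00). A1 meets TL tangentially, so ML is at right angles to TL, so M = L + (0, -11.9) = (-59.6, -11.9). Since ME ⟂ EA (tangency), |MA| = √(11.9² + 38.9²) = 40.7 regardless of where E sits on A1. So A lies on both circle(T, 91.7) and circle(M, 40.7); the below-TL intersection is A = (-78.0, -48.2). E is the foot of the tangent from A: E = (-71.3, -9.85).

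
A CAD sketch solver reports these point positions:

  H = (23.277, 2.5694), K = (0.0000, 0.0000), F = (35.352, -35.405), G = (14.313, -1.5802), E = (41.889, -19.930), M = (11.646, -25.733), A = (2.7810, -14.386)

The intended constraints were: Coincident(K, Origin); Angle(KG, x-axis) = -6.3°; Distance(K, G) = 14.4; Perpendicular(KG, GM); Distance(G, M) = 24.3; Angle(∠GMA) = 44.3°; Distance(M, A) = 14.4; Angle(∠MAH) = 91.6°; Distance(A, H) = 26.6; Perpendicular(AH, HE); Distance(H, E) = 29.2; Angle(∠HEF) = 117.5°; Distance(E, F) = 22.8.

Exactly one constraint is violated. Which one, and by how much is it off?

Distance(E, F) = 22.8 — off by 6.00.

K = (0.00, 0.00) ✓; KG at -6.300° ✓; |KG| = 14.40 ✓; ∠(KG, GM) = 90.00° ✓; |GM| = 24.30 ✓; ∠GMA = 44.30° ✓; |MA| = 14.40 ✓; ∠MAH = 91.60° ✓; |AH| = 26.60 ✓; ∠(AH, HE) = 90.00° ✓; |HE| = 29.20 ✓; ∠HEF = 117.5° ✓; |EF| = 16.80 ✗.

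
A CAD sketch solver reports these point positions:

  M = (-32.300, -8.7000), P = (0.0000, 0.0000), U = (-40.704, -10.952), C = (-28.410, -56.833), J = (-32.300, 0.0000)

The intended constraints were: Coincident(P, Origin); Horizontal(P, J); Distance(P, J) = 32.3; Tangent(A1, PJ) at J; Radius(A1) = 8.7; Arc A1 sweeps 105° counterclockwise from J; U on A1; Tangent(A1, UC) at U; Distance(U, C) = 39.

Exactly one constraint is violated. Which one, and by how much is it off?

Distance(U, C) = 39 — off by 8.50.

P = (0.00, 0.00) ✓; P.y = 0.00, J.y = 0.00 ✓; |PJ| = 32.30 ✓; ∠(MJ, JP) = 90.00° ✓; |MJ| = 8.700 ✓; bearing(M→U) − bearing(M→J) = 105.0° ✓; |MU| = 8.701 ✓; ∠(MU, UC) = 90.00° ✓; |UC| = 47.50 ✗.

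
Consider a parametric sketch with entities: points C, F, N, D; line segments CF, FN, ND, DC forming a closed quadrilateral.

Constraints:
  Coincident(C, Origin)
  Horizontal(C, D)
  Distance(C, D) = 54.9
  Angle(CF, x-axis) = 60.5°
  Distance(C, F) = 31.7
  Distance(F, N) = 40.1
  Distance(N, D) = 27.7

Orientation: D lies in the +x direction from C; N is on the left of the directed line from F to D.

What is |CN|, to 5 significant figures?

62.211

Checks: |FN| = 40.10 ✓; |ND| = 27.70 ✓.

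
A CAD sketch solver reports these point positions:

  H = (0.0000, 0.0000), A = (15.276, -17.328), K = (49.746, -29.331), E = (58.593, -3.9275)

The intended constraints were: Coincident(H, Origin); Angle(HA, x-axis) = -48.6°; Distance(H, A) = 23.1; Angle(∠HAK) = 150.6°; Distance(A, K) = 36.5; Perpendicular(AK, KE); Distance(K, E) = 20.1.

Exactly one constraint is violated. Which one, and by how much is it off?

Distance(K, E) = 20.1 — off by 6.80.

H = (0.00, 0.00) ✓; HA at -48.60° ✓; |HA| = 23.10 ✓; ∠HAK = 150.6° ✓; |AK| = 36.50 ✓; ∠(AK, KE) = 90.00° ✓; |KE| = 26.90 ✗.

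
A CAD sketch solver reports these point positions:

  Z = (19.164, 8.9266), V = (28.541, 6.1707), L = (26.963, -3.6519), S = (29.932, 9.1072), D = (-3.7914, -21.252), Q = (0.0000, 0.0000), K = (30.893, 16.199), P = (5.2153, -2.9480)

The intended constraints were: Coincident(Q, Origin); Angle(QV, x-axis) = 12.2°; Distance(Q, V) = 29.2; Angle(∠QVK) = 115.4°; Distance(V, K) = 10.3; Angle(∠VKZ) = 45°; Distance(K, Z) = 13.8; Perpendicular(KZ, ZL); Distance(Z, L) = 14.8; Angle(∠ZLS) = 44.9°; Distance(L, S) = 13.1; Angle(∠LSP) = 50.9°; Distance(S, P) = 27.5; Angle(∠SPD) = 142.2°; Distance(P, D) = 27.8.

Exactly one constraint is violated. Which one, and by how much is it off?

Distance(P, D) = 27.8 — off by 7.40.

Q = (0.00, 0.00) ✓; QV at 12.20° ✓; |QV| = 29.20 ✓; ∠QVK = 115.4° ✓; |VK| = 10.30 ✓; ∠VKZ = 45.00° ✓; |KZ| = 13.80 ✓; ∠(KZ, ZL) = 90.00° ✓; |ZL| = 14.80 ✓; ∠ZLS = 44.90° ✓; |LS| = 13.10 ✓; ∠LSP = 50.90° ✓; |SP| = 27.50 ✓; ∠SPD = 142.2° ✓; |PD| = 20.40 ✗.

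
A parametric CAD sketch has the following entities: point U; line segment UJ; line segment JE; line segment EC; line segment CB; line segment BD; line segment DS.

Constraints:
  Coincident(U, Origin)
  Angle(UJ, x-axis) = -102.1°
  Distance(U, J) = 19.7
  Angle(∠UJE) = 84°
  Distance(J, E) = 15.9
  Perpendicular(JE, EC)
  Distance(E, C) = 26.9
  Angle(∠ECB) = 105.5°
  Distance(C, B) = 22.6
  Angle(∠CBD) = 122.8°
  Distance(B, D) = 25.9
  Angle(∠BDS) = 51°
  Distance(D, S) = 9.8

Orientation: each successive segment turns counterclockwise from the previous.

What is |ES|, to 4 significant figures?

34.47

U is at the origin; UJ runs at -102.1° with length 19.7, so J = (-4.129, -19.26). ∠UJE = 84.0° gives JE at -6.100° from the x-axis; with |JE| = 15.9, E = (11.68, -20.95). JE ⟂ EC, so EC runs at 83.90°; with |EC| = 26.9, C = (14.54, 5.796). ∠ECB = 105.5° gives CB at 158.4° from the x-axis; with |CB| = 22.6, B = (-6.474, 14.12). ∠CBD = 122.8° gives BD at -144.4° from the x-axis; with |BD| = 25.9, D = (-27.53, -0.9616). ∠BDS = 51.0° gives DS at -15.40° from the x-axis; with |DS| = 9.8, S = (-18.09, -3.564). Then |ES| = |S − E| = 34.47.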